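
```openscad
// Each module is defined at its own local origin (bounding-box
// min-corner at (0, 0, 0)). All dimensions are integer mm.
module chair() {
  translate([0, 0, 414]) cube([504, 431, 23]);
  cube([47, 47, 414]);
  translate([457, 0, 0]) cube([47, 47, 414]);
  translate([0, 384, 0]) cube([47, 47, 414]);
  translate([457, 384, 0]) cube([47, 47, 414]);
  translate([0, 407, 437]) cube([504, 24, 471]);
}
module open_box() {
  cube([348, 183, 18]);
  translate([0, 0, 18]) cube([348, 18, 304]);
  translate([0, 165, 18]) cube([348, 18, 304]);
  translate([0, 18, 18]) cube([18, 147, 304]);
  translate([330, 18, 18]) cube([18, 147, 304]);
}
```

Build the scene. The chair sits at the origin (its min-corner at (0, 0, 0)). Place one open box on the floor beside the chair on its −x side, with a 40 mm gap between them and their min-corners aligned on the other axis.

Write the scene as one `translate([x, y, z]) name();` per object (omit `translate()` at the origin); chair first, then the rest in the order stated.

chair();
translate([-388, 0, 0]) open_box();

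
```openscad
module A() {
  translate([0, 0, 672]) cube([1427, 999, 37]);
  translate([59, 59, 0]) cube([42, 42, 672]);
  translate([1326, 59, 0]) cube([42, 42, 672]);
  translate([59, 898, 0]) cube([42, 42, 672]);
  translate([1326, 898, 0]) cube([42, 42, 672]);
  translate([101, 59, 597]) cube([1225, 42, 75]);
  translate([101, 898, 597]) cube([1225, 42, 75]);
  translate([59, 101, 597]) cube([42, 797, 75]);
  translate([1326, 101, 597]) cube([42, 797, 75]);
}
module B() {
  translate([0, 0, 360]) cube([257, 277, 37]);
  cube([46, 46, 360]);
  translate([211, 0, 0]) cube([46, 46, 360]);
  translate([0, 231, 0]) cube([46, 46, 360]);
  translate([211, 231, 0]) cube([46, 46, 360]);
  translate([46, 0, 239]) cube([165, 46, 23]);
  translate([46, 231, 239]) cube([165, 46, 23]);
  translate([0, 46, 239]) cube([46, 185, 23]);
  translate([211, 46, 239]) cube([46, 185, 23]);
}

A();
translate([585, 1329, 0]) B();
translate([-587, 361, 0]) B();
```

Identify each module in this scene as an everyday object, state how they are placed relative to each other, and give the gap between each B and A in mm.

A is a table. B is a stool. Two stools sit around the table at the +y, −x sides. The gap between each stool and the table is 330 mm.

Each stool's nearest face is 330 mm from the table's bounding box.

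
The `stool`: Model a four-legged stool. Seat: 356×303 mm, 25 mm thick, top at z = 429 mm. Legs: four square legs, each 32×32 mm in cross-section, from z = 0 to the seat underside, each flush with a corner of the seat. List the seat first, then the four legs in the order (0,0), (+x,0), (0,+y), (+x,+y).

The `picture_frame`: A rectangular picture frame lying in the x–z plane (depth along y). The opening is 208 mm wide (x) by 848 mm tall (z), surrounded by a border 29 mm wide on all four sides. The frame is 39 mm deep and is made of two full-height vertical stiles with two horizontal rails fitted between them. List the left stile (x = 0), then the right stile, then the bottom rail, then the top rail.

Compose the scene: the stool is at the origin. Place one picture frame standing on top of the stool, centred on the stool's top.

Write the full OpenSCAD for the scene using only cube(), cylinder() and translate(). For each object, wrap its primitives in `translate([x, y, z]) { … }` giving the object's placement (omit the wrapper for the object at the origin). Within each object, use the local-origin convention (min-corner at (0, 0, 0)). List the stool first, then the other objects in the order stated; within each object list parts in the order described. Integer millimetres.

translate([0, 0, 404]) cube([356, 303, 25]);
cube([32, 32, 404]);
translate([324, 0, 0]) cube([32, 32, 404]);
translate([0, 271, 0]) cube([32, 32, 404]);
translate([324, 271, 0]) cube([32, 32, 404]);
translate([45, 132, 429]) {
  cube([29, 39, 906]);
  translate([237, 0, 0]) cube([29, 39, 906]);
  translate([29, 0, 0]) cube([208, 39, 29]);
  translate([29, 0, 877]) cube([208, 39, 29]);
}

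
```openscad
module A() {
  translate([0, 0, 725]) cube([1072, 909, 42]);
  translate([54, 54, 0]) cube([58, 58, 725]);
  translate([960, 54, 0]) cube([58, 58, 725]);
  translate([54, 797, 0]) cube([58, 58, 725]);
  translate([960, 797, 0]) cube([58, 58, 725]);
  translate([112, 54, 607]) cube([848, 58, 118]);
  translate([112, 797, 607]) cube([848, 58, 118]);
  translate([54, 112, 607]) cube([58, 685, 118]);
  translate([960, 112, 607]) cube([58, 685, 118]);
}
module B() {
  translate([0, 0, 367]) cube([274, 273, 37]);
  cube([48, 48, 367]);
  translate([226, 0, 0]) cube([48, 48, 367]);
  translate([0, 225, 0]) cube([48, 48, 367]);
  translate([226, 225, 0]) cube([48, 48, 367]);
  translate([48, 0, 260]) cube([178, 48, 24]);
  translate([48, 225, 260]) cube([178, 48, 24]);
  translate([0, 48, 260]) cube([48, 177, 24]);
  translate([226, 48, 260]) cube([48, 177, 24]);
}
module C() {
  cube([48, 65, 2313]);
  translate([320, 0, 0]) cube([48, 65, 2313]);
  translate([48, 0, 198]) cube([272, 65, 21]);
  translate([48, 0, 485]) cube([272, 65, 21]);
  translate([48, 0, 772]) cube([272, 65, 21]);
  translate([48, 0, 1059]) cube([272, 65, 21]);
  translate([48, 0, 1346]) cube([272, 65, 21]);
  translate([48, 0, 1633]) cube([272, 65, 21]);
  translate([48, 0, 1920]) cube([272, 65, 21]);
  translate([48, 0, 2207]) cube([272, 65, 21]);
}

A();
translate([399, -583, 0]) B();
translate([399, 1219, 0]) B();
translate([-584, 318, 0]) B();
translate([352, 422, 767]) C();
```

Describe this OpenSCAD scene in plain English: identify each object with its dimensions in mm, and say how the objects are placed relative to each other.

A is a table: top 1072 mm (x) × 909 mm (y), 42 mm thick, upper face at z = 767 mm, on four 58×58 mm square legs, each inset 54 mm from the nearest pair of top edges, running from z = 0 to the bottom of the top. Four apron rails, 58 mm thick and 118 mm tall, run between adjacent legs with their top edges flush with the underside of the top and their outer faces flush with the legs' outer faces.

B is a simple wooden stool: a rectangular seat 274 mm (x) by 273 mm (y), 37 mm thick, top face at z = 404 mm, on four square legs, each 48×48 mm in cross-section. The legs rest on z = 0, each flush with a corner of the seat. Four stretchers, 48 mm wide and 24 mm tall, connect adjacent legs with their undersides at z = 260 mm, each running between the inner faces of the legs it joins and aligned with the legs' outer faces on the other axis.

C is a straight ladder. Two 48×65 mm vertical rails, 2313 mm tall, stand 368 mm apart (outside-to-outside) with their front faces coplanar on the −y side. 8 rungs, each 65 mm deep and 21 mm tall, span between the inner faces of the rails, front faces flush with the rails. The lowest rung's underside is at z = 198 mm and rungs are spaced 287 mm apart (underside to underside).

Three stools sit around the table at the −y, +y, −x sides. The ladder is on top of the table, centred.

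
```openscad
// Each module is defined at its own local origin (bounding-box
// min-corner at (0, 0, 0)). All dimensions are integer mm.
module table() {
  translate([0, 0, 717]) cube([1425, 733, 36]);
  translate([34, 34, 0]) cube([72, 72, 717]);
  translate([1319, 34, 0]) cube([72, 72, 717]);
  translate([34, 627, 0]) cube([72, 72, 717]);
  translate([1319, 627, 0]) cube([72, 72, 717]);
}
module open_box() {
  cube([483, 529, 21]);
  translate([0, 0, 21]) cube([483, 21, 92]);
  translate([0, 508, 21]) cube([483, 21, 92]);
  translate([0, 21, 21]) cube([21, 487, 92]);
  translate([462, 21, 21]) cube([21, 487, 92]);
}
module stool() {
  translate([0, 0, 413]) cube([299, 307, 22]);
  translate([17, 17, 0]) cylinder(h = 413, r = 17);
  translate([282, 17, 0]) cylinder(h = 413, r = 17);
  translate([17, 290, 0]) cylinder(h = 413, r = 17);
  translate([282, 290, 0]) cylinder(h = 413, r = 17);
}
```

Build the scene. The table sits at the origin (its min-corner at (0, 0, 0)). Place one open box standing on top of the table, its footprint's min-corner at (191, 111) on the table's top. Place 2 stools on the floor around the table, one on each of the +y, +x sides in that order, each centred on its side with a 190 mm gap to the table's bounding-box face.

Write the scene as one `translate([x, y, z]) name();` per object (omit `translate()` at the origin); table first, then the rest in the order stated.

table();
translate([191, 111, 753]) open_box();
translate([563, 923, 0]) stool();
translate([1615, 213, 0]) stool();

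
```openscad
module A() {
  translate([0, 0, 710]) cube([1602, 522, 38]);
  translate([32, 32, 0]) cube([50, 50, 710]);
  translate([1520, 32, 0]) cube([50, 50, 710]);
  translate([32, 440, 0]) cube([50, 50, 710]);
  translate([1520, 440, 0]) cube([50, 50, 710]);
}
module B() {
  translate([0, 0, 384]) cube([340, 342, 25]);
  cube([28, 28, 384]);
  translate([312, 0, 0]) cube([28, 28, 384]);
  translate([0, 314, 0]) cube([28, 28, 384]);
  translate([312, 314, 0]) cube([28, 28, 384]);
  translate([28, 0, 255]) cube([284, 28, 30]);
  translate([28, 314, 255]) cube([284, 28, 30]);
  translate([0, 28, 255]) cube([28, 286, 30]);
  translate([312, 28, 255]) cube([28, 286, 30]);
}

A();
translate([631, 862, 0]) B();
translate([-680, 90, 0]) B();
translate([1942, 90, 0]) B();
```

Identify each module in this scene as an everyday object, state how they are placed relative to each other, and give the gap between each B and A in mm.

Each stool's nearest face is 340 mm from the table's bounding box.

A is a table. B is a stool. Three stools sit around the table at the +y, −x, +x sides. The gap between each stool and the table is 340 mm.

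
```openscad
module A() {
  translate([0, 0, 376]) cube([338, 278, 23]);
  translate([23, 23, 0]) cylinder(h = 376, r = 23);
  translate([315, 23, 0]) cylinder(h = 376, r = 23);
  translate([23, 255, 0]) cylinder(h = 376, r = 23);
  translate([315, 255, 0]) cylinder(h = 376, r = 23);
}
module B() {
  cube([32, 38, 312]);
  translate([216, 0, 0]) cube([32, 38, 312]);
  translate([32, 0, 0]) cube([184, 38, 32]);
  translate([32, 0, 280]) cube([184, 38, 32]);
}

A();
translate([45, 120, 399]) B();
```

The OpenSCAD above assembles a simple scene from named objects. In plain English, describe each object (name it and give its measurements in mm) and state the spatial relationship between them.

A is a four-legged stool. The seat is a 338×278×23 mm slab whose top surface is at z = 399 mm; four round legs, each 46 mm in diameter, run from the floor (z = 0) to the underside of the seat, each leg's axis is inset half a diameter from the nearest pair of seat edges (so the leg's bounding box is flush with the corner).

B is a picture frame with a 184×248 mm rectangular opening (x by z) and a uniform 32 mm border on every side. Frame depth is 38 mm along y. It is built from two vertical stiles running the full outside height and two horizontal rails spanning the gap between the stiles.

The picture frame is on top of the stool, centred.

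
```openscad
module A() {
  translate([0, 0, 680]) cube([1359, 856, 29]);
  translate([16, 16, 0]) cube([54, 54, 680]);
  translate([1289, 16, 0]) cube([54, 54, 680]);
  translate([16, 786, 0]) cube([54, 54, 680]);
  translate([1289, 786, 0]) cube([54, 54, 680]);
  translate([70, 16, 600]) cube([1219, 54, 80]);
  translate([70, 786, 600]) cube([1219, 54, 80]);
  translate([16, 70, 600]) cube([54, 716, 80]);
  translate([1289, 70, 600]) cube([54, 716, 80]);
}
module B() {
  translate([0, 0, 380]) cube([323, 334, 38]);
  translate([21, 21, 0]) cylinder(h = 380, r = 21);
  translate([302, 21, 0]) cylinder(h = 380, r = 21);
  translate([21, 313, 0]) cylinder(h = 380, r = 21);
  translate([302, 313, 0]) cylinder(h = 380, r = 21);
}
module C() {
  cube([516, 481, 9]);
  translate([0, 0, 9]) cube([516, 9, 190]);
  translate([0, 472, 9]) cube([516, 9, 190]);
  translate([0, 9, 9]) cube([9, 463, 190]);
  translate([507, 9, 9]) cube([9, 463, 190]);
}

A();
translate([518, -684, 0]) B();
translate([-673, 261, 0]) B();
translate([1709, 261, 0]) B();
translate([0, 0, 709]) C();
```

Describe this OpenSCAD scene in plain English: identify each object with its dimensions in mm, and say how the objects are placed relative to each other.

A is a rectangular dining table. The top is 1359×856×29 mm with its upper surface at z = 709 mm. It stands on four 54×54 mm square legs, each inset 16 mm from the nearest pair of top edges, running from the floor to the underside of the top. Four apron rails, 54 mm thick and 80 mm tall, run between adjacent legs with their top edges flush with the underside of the top and their outer faces flush with the legs' outer faces.

B is a simple wooden stool: a rectangular seat 323 mm (x) by 334 mm (y), 38 mm thick, top face at z = 418 mm, on four round legs, each 42 mm in diameter. The legs rest on z = 0, each leg's axis is inset half a diameter from the nearest pair of seat edges (so the leg's bounding box is flush with the corner).

C is an open storage box with external size 516×481×199 mm and wall thickness 9 mm (the base is also 9 mm thick). The base covers the whole footprint; the four walls stand on the base, with the y-facing walls full-width and the x-facing walls fitting between their inner faces.

Three stools sit around the table at the −y, −x, +x sides. The open box is on top of the table.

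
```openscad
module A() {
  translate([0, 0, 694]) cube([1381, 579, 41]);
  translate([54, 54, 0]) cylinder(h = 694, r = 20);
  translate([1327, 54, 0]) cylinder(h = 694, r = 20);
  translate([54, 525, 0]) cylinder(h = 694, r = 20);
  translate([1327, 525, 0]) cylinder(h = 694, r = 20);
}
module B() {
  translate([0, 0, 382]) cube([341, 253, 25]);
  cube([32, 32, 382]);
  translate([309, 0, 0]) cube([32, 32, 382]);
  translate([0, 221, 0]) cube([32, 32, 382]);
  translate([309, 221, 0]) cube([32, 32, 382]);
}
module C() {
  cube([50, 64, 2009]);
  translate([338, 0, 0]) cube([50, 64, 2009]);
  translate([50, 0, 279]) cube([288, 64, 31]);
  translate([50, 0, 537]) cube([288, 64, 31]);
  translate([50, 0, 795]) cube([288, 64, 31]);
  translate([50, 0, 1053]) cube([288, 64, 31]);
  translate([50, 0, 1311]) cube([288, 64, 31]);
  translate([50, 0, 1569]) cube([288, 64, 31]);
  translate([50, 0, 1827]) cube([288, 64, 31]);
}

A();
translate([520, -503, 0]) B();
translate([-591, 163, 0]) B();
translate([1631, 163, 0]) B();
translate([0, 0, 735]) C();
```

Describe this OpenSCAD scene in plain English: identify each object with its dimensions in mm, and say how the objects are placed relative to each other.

A is a rectangular dining table. The top is 1381×579×41 mm with its upper surface at z = 735 mm. It stands on four round legs of 40 mm diameter, each leg's bounding box inset 34 mm from the nearest pair of top edges, running from the floor to the underside of the top.

B is a four-legged stool. The seat is 341×253 mm, 25 mm thick, top at z = 407 mm. It stands on four square legs, each 32×32 mm in cross-section, from z = 0 to the seat underside, each flush with a corner of the seat.

C is a wooden ladder with two side rails of 50×64 mm section and 2009 mm height, set 388 mm apart overall. Between them run 7 rectangular rungs (64 mm deep, 31 mm thick), front faces flush with the rails' −y face. The bottom of the first rung is 279 mm above the floor and each subsequent rung is 258 mm higher than the one below.

Three stools sit around the table at the −y, −x, +x sides. The ladder is on top of the table.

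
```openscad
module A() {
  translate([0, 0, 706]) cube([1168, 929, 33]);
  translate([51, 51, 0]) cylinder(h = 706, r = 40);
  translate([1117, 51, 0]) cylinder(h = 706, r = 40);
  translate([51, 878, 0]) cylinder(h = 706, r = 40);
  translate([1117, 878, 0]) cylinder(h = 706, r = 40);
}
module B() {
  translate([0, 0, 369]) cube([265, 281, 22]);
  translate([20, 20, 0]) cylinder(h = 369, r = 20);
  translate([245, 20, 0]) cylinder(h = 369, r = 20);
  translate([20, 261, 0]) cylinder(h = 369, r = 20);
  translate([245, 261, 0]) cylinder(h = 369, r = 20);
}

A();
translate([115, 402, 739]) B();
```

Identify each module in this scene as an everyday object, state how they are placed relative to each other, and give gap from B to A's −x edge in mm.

The stool's min-x is at 115; the table's min-x is 0; gap = 115 mm.

A is a table. B is a stool. The stool is on top of the table. The gap from the stool to the table's −x edge is 115 mm.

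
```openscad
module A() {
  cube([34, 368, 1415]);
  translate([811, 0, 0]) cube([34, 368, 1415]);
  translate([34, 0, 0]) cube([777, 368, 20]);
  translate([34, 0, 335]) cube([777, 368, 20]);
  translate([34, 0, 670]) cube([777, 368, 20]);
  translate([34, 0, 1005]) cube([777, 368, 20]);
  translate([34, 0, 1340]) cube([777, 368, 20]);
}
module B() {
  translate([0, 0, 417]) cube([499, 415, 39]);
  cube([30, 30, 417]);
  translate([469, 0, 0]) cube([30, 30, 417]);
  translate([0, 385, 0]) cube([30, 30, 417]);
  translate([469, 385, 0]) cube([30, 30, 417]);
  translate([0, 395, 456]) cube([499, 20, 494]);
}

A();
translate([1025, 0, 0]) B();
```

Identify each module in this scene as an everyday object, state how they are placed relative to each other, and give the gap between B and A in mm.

A is a bookshelf. B is a chair. The chair is on the floor beside the bookshelf on its +x side. The gap between the chair and the bookshelf is 180 mm.

The chair's nearest face is 180 mm from the bookshelf's +x face.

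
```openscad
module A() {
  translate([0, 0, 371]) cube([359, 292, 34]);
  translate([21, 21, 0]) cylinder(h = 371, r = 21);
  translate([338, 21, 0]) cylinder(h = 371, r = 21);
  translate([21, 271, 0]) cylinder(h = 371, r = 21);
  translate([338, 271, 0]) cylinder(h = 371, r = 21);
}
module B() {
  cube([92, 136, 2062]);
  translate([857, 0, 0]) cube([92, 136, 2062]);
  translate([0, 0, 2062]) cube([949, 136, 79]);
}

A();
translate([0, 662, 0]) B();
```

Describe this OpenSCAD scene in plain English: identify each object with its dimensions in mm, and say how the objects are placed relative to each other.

A is a simple wooden stool: a rectangular seat 359 mm (x) by 292 mm (y), 34 mm thick, top face at z = 405 mm, on four round legs, each 42 mm in diameter. The legs rest on z = 0, each leg's axis is inset half a diameter from the nearest pair of seat edges (so the leg's bounding box is flush with the corner).

B is a rectangular door frame: two vertical jambs of 92×136 mm section, 2062 mm tall, with a clear opening 765 mm wide between their inner faces. A header 79 mm tall and 136 mm deep lies on top of the jambs and spans the full outside width.

The door frame is on the floor beside the stool on its +y side.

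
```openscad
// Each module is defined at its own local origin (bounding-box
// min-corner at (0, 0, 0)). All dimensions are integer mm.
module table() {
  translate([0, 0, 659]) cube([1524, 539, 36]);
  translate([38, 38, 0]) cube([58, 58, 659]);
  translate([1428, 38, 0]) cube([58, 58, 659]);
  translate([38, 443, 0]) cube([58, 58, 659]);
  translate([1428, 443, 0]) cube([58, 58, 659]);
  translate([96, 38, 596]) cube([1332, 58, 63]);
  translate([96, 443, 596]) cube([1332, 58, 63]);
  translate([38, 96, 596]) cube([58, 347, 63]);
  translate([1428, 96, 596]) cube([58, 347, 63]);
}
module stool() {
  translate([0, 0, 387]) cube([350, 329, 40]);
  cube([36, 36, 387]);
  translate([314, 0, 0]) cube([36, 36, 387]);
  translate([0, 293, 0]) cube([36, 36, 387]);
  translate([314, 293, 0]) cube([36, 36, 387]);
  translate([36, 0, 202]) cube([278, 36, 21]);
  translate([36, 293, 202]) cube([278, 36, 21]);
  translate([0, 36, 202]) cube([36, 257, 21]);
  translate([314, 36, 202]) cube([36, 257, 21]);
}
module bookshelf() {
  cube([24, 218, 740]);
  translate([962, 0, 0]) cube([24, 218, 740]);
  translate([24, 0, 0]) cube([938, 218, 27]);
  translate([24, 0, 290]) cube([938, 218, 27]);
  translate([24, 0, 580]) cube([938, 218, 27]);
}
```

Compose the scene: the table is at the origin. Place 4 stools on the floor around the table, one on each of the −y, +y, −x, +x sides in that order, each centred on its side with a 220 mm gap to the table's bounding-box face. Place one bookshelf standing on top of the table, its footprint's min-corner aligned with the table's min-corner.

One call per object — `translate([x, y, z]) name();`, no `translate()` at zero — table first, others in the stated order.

table();
translate([587, -549, 0]) stool();
translate([587, 759, 0]) stool();
translate([-570, 105, 0]) stool();
translate([1744, 105, 0]) stool();
translate([0, 0, 695]) bookshelf();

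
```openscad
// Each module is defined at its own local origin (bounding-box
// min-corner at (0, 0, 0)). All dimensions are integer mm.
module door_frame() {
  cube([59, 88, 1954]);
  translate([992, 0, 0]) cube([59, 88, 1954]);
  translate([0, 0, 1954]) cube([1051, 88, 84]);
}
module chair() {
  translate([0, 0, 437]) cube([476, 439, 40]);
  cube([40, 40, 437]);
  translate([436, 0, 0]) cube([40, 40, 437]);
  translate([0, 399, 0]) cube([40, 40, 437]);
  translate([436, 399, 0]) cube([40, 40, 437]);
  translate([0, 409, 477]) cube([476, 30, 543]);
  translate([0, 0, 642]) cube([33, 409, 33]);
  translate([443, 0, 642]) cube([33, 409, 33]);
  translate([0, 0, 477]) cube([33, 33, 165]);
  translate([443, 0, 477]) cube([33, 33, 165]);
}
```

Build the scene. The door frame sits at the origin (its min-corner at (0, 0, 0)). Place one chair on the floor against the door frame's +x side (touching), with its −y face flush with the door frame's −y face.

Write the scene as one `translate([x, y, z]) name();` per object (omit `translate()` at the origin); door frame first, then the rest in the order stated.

door_frame();
translate([1051, 0, 0]) chair();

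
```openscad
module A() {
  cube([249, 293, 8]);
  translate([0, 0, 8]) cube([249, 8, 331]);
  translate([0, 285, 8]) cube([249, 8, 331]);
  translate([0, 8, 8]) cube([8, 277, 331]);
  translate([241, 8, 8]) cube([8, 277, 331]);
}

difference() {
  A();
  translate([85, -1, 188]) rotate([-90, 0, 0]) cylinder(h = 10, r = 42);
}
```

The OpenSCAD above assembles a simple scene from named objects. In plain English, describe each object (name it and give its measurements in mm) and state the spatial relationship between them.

A is an open-topped rectangular box: outside dimensions 249×293×339 mm, with a uniform wall and base thickness of 8 mm. The base is a full 249×293 slab on the floor; four walls sit on top of the base. The front and back walls (the −y and +y sides) span the full width; the two side walls fit between them.

The open box has a circular hole of radius 42 mm through its front wall, centred at (x = 85, z = 188).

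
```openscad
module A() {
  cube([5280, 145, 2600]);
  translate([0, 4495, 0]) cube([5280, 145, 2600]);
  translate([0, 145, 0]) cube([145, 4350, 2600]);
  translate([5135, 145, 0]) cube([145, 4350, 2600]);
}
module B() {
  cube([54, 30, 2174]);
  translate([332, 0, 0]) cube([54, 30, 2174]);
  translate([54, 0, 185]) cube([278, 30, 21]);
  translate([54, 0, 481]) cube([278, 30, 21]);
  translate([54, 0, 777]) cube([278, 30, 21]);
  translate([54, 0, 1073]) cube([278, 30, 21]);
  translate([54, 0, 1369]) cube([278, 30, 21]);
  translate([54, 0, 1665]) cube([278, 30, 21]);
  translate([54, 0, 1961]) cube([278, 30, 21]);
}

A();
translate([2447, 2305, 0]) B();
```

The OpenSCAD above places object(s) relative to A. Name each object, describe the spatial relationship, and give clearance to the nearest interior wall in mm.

A is a house frame. B is a ladder. The ladder sits inside the house frame, centred. The clearance to the nearest interior wall is 2160 mm.

Clearances: x = 2302, y = 2160; minimum 2160 mm.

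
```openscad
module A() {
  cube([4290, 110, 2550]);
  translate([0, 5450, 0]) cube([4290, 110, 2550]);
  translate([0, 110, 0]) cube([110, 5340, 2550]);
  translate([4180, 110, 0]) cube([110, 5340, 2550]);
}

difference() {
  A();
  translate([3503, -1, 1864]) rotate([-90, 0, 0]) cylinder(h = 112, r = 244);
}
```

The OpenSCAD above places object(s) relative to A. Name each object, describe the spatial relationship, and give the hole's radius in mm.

The subtracted cylinder has r = 244 mm.

A is a house frame. The house frame has a circular hole through its front wall. The hole's radius is 244 mm.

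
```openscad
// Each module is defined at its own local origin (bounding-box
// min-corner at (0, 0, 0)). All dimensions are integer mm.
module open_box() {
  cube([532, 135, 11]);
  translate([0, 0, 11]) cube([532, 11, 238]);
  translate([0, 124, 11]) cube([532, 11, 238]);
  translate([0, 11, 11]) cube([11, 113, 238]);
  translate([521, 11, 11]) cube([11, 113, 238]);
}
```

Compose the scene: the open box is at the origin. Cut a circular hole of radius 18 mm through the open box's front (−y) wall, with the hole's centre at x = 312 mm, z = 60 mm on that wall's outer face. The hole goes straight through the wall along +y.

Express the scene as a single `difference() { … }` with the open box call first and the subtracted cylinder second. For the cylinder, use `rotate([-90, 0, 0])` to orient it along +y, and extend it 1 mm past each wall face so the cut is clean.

difference() {
  open_box();
  translate([312, -1, 60]) rotate([-90, 0, 0]) cylinder(h = 13, r = 18);
}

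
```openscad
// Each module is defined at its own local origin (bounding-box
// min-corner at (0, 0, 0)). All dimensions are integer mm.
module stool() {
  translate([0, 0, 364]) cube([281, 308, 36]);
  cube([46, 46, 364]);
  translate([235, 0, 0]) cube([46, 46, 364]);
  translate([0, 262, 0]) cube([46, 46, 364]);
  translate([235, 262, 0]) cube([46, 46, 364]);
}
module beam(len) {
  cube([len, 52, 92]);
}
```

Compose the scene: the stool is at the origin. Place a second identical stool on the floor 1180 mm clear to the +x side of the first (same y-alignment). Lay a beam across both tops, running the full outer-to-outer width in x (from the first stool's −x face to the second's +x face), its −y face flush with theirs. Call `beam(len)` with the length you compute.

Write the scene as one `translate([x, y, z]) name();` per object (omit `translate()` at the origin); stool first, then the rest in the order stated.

stool();
translate([1461, 0, 0]) stool();
translate([0, 0, 400]) beam(1742);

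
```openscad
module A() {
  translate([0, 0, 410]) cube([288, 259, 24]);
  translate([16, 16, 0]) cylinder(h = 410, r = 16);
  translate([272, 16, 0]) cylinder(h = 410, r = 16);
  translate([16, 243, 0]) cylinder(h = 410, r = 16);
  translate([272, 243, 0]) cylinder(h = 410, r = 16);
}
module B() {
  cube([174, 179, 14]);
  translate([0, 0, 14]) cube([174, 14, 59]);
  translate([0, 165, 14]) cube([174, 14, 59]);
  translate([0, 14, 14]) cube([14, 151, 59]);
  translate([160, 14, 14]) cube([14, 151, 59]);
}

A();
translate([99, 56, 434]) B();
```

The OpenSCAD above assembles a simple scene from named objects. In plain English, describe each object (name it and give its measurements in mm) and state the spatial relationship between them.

A is a four-legged stool. The seat is 288×259 mm, 24 mm thick, top at z = 434 mm. It stands on four round legs, each 32 mm in diameter, from z = 0 to the seat underside, each leg's axis is inset half a diameter from the nearest pair of seat edges (so the leg's bounding box is flush with the corner).

B is an open storage box with external size 174×179×73 mm and wall thickness 14 mm (the base is also 14 mm thick). The base covers the whole footprint; the four walls stand on the base, with the y-facing walls full-width and the x-facing walls fitting between their inner faces.

The open box is on top of the stool.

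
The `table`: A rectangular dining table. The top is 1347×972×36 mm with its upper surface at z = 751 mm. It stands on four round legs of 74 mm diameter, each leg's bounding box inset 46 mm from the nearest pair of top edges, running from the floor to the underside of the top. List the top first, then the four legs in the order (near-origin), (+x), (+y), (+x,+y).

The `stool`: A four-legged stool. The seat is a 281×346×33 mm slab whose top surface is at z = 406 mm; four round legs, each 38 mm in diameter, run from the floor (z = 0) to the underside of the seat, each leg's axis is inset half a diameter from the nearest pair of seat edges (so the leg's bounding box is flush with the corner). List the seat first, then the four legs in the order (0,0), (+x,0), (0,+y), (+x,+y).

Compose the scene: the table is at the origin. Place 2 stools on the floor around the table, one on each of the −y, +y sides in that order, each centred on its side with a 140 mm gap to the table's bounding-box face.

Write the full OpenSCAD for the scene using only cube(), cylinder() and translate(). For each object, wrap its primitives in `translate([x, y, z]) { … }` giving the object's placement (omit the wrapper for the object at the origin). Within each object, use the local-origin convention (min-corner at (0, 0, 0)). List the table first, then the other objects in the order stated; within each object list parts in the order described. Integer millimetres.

translate([0, 0, 715]) cube([1347, 972, 36]);
translate([83, 83, 0]) cylinder(h = 715, r = 37);
translate([1264, 83, 0]) cylinder(h = 715, r = 37);
translate([83, 889, 0]) cylinder(h = 715, r = 37);
translate([1264, 889, 0]) cylinder(h = 715, r = 37);
translate([533, -486, 0]) {
  translate([0, 0, 373]) cube([281, 346, 33]);
  translate([19, 19, 0]) cylinder(h = 373, r = 19);
  translate([262, 19, 0]) cylinder(h = 373, r = 19);
  translate([19, 327, 0]) cylinder(h = 373, r = 19);
  translate([262, 327, 0]) cylinder(h = 373, r = 19);
}
translate([533, 1112, 0]) {
  translate([0, 0, 373]) cube([281, 346, 33]);
  translate([19, 19, 0]) cylinder(h = 373, r = 19);
  translate([262, 19, 0]) cylinder(h = 373, r = 19);
  translate([19, 327, 0]) cylinder(h = 373, r = 19);
  translate([262, 327, 0]) cylinder(h = 373, r = 19);
}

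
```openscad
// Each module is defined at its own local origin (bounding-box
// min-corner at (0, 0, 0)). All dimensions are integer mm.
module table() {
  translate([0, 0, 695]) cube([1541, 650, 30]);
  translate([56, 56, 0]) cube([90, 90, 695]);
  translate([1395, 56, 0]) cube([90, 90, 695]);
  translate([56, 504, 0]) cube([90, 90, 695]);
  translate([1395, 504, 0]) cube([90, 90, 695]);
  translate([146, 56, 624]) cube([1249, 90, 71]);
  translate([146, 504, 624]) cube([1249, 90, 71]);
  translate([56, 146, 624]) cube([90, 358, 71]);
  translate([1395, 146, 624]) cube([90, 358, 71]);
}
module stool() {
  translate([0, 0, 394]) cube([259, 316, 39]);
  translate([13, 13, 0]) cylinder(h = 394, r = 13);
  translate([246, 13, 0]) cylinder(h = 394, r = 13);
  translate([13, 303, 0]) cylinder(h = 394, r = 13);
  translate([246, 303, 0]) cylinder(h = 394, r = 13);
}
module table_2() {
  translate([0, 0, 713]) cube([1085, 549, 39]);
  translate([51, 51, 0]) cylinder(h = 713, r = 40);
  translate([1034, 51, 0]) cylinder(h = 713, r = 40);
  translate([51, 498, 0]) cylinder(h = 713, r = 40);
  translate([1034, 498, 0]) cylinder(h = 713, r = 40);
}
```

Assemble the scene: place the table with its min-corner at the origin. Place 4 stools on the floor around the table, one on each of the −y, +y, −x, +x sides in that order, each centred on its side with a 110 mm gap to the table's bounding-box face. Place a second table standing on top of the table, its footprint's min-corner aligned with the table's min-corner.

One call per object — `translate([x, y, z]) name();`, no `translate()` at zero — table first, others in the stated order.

table();
translate([641, -426, 0]) stool();
translate([641, 760, 0]) stool();
translate([-369, 167, 0]) stool();
translate([1651, 167, 0]) stool();
translate([0, 0, 725]) table_2();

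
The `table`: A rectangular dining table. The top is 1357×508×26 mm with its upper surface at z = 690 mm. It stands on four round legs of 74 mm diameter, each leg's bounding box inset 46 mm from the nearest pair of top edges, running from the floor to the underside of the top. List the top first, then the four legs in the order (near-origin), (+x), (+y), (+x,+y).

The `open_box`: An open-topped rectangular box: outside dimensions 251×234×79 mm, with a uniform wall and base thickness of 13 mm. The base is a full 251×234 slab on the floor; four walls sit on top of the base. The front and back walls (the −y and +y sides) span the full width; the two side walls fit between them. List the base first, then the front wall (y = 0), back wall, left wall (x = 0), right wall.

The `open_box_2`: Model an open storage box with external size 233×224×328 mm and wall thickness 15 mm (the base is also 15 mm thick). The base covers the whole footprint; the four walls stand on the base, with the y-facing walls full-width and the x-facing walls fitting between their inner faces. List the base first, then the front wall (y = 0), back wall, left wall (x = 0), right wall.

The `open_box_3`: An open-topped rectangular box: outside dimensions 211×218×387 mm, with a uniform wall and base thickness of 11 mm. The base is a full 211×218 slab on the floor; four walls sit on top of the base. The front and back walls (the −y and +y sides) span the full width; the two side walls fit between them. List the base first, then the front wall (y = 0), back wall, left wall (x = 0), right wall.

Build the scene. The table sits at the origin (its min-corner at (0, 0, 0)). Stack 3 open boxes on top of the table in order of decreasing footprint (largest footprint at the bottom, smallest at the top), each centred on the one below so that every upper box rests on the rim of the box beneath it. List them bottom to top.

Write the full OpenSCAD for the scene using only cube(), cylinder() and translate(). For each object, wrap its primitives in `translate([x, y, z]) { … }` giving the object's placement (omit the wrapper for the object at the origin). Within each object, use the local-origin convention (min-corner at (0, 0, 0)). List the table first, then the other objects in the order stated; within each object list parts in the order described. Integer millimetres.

translate([0, 0, 664]) cube([1357, 508, 26]);
translate([83, 83, 0]) cylinder(h = 664, r = 37);
translate([1274, 83, 0]) cylinder(h = 664, r = 37);
translate([83, 425, 0]) cylinder(h = 664, r = 37);
translate([1274, 425, 0]) cylinder(h = 664, r = 37);
translate([553, 137, 690]) {
  cube([251, 234, 13]);
  translate([0, 0, 13]) cube([251, 13, 66]);
  translate([0, 221, 13]) cube([251, 13, 66]);
  translate([0, 13, 13]) cube([13, 208, 66]);
  translate([238, 13, 13]) cube([13, 208, 66]);
}
translate([562, 142, 769]) {
  cube([233, 224, 15]);
  translate([0, 0, 15]) cube([233, 15, 313]);
  translate([0, 209, 15]) cube([233, 15, 313]);
  translate([0, 15, 15]) cube([15, 194, 313]);
  translate([218, 15, 15]) cube([15, 194, 313]);
}
translate([573, 145, 1097]) {
  cube([211, 218, 11]);
  translate([0, 0, 11]) cube([211, 11, 376]);
  translate([0, 207, 11]) cube([211, 11, 376]);
  translate([0, 11, 11]) cube([11, 196, 376]);
  translate([200, 11, 11]) cube([11, 196, 376]);
}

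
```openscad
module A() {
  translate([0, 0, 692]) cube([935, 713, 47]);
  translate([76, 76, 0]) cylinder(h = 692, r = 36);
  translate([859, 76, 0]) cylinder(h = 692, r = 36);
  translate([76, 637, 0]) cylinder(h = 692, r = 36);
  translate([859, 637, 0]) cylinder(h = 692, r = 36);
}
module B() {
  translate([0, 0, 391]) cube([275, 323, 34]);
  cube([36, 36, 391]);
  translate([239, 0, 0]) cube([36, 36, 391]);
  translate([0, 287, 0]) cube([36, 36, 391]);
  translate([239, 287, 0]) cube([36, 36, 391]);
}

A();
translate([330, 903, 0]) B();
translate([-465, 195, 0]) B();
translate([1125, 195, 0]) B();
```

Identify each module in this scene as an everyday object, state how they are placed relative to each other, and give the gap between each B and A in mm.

A is a table. B is a stool. Three stools sit around the table at the +y, −x, +x sides. The gap between each stool and the table is 190 mm.

Each stool's nearest face is 190 mm from the table's bounding box.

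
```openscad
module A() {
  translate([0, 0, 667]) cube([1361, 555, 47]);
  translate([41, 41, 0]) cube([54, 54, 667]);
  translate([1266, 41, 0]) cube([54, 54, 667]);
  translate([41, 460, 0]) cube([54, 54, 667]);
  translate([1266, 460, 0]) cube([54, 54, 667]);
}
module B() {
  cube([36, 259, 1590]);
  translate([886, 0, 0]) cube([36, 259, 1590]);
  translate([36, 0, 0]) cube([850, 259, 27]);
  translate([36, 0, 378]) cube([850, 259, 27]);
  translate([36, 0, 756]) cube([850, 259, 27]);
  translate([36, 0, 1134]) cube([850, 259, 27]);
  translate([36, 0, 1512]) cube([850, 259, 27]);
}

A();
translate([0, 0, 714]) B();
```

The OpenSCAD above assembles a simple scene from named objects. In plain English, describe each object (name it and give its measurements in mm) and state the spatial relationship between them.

A is a table: top 1361 mm (x) × 555 mm (y), 47 mm thick, upper face at z = 714 mm, on four 54×54 mm square legs, each inset 41 mm from the nearest pair of top edges, running from z = 0 to the bottom of the top.

B is a bookshelf 922 mm wide overall, 259 mm deep and 1590 mm tall. The two sides are 36 mm thick vertical panels. 5 horizontal shelves of 27 mm thickness span between the inner faces of the sides; the lowest shelf sits on the floor and shelves are stacked with a clear vertical gap of 351 mm between each pair.

The bookshelf is on top of the table.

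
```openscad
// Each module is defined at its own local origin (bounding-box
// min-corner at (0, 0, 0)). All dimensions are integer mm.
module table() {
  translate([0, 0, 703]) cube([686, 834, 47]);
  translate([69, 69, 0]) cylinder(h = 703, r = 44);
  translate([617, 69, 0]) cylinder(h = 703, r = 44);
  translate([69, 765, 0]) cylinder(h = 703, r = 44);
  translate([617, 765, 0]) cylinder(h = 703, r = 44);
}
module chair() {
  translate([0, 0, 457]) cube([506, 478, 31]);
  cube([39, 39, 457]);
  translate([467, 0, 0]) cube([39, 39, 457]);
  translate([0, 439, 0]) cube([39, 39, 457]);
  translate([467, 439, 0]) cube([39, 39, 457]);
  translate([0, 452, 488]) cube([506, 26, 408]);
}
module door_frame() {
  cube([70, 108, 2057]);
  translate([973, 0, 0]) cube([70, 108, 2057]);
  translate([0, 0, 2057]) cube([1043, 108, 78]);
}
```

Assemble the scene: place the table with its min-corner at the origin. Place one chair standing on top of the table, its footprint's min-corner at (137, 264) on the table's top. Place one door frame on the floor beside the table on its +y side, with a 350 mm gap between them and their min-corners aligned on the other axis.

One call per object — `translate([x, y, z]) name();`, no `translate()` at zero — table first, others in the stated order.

table();
translate([137, 264, 750]) chair();
translate([0, 1184, 0]) door_frame();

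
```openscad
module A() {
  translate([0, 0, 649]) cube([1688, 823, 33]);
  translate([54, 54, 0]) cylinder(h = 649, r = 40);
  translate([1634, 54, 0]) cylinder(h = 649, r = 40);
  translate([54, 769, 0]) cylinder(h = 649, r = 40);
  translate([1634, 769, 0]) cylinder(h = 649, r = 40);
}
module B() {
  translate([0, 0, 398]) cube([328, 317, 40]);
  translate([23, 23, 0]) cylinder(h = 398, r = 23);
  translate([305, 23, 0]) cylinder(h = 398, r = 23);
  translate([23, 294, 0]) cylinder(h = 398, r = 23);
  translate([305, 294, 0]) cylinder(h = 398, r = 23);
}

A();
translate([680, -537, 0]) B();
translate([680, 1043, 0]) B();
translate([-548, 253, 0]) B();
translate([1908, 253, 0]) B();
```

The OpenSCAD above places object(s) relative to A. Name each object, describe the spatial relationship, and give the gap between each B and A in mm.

A is a table. B is a stool. Four stools sit around the table at the −y, +y, −x, +x sides. The gap between each stool and the table is 220 mm.

Each stool's nearest face is 220 mm from the table's bounding box.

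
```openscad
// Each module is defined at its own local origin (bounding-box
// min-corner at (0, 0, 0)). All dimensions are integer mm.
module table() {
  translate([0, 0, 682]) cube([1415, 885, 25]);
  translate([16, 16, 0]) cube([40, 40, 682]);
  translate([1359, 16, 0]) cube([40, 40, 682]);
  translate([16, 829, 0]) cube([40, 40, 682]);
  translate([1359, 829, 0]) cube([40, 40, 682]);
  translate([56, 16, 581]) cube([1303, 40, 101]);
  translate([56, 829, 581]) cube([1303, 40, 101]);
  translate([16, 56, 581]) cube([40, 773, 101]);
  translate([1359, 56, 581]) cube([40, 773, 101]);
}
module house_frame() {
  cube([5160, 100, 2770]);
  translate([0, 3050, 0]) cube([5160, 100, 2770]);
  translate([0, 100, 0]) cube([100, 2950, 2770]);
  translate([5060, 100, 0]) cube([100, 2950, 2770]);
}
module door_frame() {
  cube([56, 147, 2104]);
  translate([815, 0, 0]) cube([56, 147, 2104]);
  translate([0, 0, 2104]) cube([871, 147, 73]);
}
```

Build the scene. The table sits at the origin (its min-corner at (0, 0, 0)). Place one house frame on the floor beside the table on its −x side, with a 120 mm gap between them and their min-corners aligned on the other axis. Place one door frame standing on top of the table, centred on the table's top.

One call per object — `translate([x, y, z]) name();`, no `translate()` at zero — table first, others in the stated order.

table();
translate([-5280, 0, 0]) house_frame();
translate([272, 369, 707]) door_frame();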